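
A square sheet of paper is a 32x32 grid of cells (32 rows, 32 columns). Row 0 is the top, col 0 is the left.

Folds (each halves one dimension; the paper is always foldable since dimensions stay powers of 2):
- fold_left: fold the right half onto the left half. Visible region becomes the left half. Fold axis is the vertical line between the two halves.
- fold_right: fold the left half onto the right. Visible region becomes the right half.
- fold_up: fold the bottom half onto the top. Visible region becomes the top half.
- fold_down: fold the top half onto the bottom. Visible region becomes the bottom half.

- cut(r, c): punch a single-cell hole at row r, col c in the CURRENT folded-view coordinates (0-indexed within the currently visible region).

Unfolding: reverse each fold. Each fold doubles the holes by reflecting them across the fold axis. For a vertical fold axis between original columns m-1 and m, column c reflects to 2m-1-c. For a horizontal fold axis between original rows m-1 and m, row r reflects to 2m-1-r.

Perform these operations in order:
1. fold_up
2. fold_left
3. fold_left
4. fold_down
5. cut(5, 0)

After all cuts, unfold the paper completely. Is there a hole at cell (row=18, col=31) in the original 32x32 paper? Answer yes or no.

Answer: yes

Derivation:
Op 1 fold_up: fold axis h@16; visible region now rows[0,16) x cols[0,32) = 16x32
Op 2 fold_left: fold axis v@16; visible region now rows[0,16) x cols[0,16) = 16x16
Op 3 fold_left: fold axis v@8; visible region now rows[0,16) x cols[0,8) = 16x8
Op 4 fold_down: fold axis h@8; visible region now rows[8,16) x cols[0,8) = 8x8
Op 5 cut(5, 0): punch at orig (13,0); cuts so far [(13, 0)]; region rows[8,16) x cols[0,8) = 8x8
Unfold 1 (reflect across h@8): 2 holes -> [(2, 0), (13, 0)]
Unfold 2 (reflect across v@8): 4 holes -> [(2, 0), (2, 15), (13, 0), (13, 15)]
Unfold 3 (reflect across v@16): 8 holes -> [(2, 0), (2, 15), (2, 16), (2, 31), (13, 0), (13, 15), (13, 16), (13, 31)]
Unfold 4 (reflect across h@16): 16 holes -> [(2, 0), (2, 15), (2, 16), (2, 31), (13, 0), (13, 15), (13, 16), (13, 31), (18, 0), (18, 15), (18, 16), (18, 31), (29, 0), (29, 15), (29, 16), (29, 31)]
Holes: [(2, 0), (2, 15), (2, 16), (2, 31), (13, 0), (13, 15), (13, 16), (13, 31), (18, 0), (18, 15), (18, 16), (18, 31), (29, 0), (29, 15), (29, 16), (29, 31)]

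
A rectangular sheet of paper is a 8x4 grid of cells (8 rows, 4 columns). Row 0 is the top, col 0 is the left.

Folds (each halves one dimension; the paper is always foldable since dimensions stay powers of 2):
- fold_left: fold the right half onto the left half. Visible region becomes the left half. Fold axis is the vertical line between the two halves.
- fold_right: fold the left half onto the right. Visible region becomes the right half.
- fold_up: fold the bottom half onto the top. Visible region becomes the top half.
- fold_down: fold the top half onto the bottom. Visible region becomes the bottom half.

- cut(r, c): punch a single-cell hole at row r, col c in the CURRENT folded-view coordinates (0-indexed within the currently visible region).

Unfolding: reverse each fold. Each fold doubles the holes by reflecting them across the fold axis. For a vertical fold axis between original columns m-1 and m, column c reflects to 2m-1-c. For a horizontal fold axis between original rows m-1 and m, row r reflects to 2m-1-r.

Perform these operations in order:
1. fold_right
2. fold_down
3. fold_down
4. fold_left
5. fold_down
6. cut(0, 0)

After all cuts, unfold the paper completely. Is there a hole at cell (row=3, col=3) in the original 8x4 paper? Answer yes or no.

Op 1 fold_right: fold axis v@2; visible region now rows[0,8) x cols[2,4) = 8x2
Op 2 fold_down: fold axis h@4; visible region now rows[4,8) x cols[2,4) = 4x2
Op 3 fold_down: fold axis h@6; visible region now rows[6,8) x cols[2,4) = 2x2
Op 4 fold_left: fold axis v@3; visible region now rows[6,8) x cols[2,3) = 2x1
Op 5 fold_down: fold axis h@7; visible region now rows[7,8) x cols[2,3) = 1x1
Op 6 cut(0, 0): punch at orig (7,2); cuts so far [(7, 2)]; region rows[7,8) x cols[2,3) = 1x1
Unfold 1 (reflect across h@7): 2 holes -> [(6, 2), (7, 2)]
Unfold 2 (reflect across v@3): 4 holes -> [(6, 2), (6, 3), (7, 2), (7, 3)]
Unfold 3 (reflect across h@6): 8 holes -> [(4, 2), (4, 3), (5, 2), (5, 3), (6, 2), (6, 3), (7, 2), (7, 3)]
Unfold 4 (reflect across h@4): 16 holes -> [(0, 2), (0, 3), (1, 2), (1, 3), (2, 2), (2, 3), (3, 2), (3, 3), (4, 2), (4, 3), (5, 2), (5, 3), (6, 2), (6, 3), (7, 2), (7, 3)]
Unfold 5 (reflect across v@2): 32 holes -> [(0, 0), (0, 1), (0, 2), (0, 3), (1, 0), (1, 1), (1, 2), (1, 3), (2, 0), (2, 1), (2, 2), (2, 3), (3, 0), (3, 1), (3, 2), (3, 3), (4, 0), (4, 1), (4, 2), (4, 3), (5, 0), (5, 1), (5, 2), (5, 3), (6, 0), (6, 1), (6, 2), (6, 3), (7, 0), (7, 1), (7, 2), (7, 3)]
Holes: [(0, 0), (0, 1), (0, 2), (0, 3), (1, 0), (1, 1), (1, 2), (1, 3), (2, 0), (2, 1), (2, 2), (2, 3), (3, 0), (3, 1), (3, 2), (3, 3), (4, 0), (4, 1), (4, 2), (4, 3), (5, 0), (5, 1), (5, 2), (5, 3), (6, 0), (6, 1), (6, 2), (6, 3), (7, 0), (7, 1), (7, 2), (7, 3)]

Answer: yes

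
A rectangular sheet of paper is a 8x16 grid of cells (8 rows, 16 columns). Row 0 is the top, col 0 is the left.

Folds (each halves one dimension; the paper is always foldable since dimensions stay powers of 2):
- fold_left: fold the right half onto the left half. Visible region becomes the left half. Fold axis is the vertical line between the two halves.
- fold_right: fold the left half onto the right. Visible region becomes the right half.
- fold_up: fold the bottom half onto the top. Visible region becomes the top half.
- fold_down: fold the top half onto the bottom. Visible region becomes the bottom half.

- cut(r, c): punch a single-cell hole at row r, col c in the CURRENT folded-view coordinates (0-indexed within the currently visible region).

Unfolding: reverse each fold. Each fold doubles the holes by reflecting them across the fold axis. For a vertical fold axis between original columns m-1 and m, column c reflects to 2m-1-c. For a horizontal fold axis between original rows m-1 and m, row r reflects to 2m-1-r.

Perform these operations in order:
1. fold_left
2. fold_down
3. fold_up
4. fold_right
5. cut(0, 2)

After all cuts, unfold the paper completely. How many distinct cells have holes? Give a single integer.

Answer: 16

Derivation:
Op 1 fold_left: fold axis v@8; visible region now rows[0,8) x cols[0,8) = 8x8
Op 2 fold_down: fold axis h@4; visible region now rows[4,8) x cols[0,8) = 4x8
Op 3 fold_up: fold axis h@6; visible region now rows[4,6) x cols[0,8) = 2x8
Op 4 fold_right: fold axis v@4; visible region now rows[4,6) x cols[4,8) = 2x4
Op 5 cut(0, 2): punch at orig (4,6); cuts so far [(4, 6)]; region rows[4,6) x cols[4,8) = 2x4
Unfold 1 (reflect across v@4): 2 holes -> [(4, 1), (4, 6)]
Unfold 2 (reflect across h@6): 4 holes -> [(4, 1), (4, 6), (7, 1), (7, 6)]
Unfold 3 (reflect across h@4): 8 holes -> [(0, 1), (0, 6), (3, 1), (3, 6), (4, 1), (4, 6), (7, 1), (7, 6)]
Unfold 4 (reflect across v@8): 16 holes -> [(0, 1), (0, 6), (0, 9), (0, 14), (3, 1), (3, 6), (3, 9), (3, 14), (4, 1), (4, 6), (4, 9), (4, 14), (7, 1), (7, 6), (7, 9), (7, 14)]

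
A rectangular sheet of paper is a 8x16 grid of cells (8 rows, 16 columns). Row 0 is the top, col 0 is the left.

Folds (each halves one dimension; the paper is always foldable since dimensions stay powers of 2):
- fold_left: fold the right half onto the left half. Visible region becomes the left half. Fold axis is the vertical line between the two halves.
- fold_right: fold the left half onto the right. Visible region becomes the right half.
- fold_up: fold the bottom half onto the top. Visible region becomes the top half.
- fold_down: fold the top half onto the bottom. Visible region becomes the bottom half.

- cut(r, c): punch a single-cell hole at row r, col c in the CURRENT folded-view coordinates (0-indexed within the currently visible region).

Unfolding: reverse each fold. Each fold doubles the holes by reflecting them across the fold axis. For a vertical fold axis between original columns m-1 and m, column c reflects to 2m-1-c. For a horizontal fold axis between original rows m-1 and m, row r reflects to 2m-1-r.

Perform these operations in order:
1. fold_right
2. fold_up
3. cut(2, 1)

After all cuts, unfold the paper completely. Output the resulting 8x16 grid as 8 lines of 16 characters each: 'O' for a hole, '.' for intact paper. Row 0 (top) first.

Answer: ................
................
......O..O......
................
................
......O..O......
................
................

Derivation:
Op 1 fold_right: fold axis v@8; visible region now rows[0,8) x cols[8,16) = 8x8
Op 2 fold_up: fold axis h@4; visible region now rows[0,4) x cols[8,16) = 4x8
Op 3 cut(2, 1): punch at orig (2,9); cuts so far [(2, 9)]; region rows[0,4) x cols[8,16) = 4x8
Unfold 1 (reflect across h@4): 2 holes -> [(2, 9), (5, 9)]
Unfold 2 (reflect across v@8): 4 holes -> [(2, 6), (2, 9), (5, 6), (5, 9)]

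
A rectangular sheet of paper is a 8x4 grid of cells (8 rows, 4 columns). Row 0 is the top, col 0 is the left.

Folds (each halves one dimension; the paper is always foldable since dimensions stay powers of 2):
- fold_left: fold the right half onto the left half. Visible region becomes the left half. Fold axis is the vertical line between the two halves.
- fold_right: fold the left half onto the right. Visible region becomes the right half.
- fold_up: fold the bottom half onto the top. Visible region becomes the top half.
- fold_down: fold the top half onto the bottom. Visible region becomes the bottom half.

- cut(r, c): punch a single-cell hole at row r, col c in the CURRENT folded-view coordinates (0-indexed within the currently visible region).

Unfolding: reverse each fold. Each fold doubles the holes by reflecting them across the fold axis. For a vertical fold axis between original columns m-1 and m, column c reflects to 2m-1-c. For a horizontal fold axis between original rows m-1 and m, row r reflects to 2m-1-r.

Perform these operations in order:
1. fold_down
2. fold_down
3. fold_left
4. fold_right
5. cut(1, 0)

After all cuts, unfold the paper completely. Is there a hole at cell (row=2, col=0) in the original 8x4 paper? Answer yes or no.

Answer: no

Derivation:
Op 1 fold_down: fold axis h@4; visible region now rows[4,8) x cols[0,4) = 4x4
Op 2 fold_down: fold axis h@6; visible region now rows[6,8) x cols[0,4) = 2x4
Op 3 fold_left: fold axis v@2; visible region now rows[6,8) x cols[0,2) = 2x2
Op 4 fold_right: fold axis v@1; visible region now rows[6,8) x cols[1,2) = 2x1
Op 5 cut(1, 0): punch at orig (7,1); cuts so far [(7, 1)]; region rows[6,8) x cols[1,2) = 2x1
Unfold 1 (reflect across v@1): 2 holes -> [(7, 0), (7, 1)]
Unfold 2 (reflect across v@2): 4 holes -> [(7, 0), (7, 1), (7, 2), (7, 3)]
Unfold 3 (reflect across h@6): 8 holes -> [(4, 0), (4, 1), (4, 2), (4, 3), (7, 0), (7, 1), (7, 2), (7, 3)]
Unfold 4 (reflect across h@4): 16 holes -> [(0, 0), (0, 1), (0, 2), (0, 3), (3, 0), (3, 1), (3, 2), (3, 3), (4, 0), (4, 1), (4, 2), (4, 3), (7, 0), (7, 1), (7, 2), (7, 3)]
Holes: [(0, 0), (0, 1), (0, 2), (0, 3), (3, 0), (3, 1), (3, 2), (3, 3), (4, 0), (4, 1), (4, 2), (4, 3), (7, 0), (7, 1), (7, 2), (7, 3)]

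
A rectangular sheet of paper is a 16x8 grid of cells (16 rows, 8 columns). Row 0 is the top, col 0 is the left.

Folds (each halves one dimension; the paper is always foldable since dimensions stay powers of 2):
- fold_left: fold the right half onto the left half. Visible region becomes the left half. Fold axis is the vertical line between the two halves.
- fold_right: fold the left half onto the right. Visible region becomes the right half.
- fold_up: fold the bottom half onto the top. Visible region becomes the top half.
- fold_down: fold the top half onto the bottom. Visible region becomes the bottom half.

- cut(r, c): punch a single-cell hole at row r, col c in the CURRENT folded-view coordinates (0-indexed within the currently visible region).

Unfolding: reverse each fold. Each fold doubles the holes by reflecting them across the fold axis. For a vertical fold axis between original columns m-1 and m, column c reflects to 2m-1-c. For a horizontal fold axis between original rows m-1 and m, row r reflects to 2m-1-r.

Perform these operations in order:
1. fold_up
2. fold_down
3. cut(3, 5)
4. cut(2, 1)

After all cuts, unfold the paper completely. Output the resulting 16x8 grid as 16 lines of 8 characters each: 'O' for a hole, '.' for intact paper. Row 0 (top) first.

Op 1 fold_up: fold axis h@8; visible region now rows[0,8) x cols[0,8) = 8x8
Op 2 fold_down: fold axis h@4; visible region now rows[4,8) x cols[0,8) = 4x8
Op 3 cut(3, 5): punch at orig (7,5); cuts so far [(7, 5)]; region rows[4,8) x cols[0,8) = 4x8
Op 4 cut(2, 1): punch at orig (6,1); cuts so far [(6, 1), (7, 5)]; region rows[4,8) x cols[0,8) = 4x8
Unfold 1 (reflect across h@4): 4 holes -> [(0, 5), (1, 1), (6, 1), (7, 5)]
Unfold 2 (reflect across h@8): 8 holes -> [(0, 5), (1, 1), (6, 1), (7, 5), (8, 5), (9, 1), (14, 1), (15, 5)]

Answer: .....O..
.O......
........
........
........
........
.O......
.....O..
.....O..
.O......
........
........
........
........
.O......
.....O..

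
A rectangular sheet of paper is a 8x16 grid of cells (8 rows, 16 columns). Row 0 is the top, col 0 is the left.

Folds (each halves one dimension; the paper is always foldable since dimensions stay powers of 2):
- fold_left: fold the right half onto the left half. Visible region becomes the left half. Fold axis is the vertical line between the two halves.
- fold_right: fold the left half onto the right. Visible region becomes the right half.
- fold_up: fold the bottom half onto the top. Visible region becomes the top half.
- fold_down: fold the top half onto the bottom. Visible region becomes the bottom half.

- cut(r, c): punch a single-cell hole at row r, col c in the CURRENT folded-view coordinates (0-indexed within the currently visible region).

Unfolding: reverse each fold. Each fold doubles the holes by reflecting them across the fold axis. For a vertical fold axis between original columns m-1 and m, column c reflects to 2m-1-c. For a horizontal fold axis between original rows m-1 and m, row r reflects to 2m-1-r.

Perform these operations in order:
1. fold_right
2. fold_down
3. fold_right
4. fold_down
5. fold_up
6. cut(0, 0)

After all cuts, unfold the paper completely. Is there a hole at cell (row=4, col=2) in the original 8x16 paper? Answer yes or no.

Answer: no

Derivation:
Op 1 fold_right: fold axis v@8; visible region now rows[0,8) x cols[8,16) = 8x8
Op 2 fold_down: fold axis h@4; visible region now rows[4,8) x cols[8,16) = 4x8
Op 3 fold_right: fold axis v@12; visible region now rows[4,8) x cols[12,16) = 4x4
Op 4 fold_down: fold axis h@6; visible region now rows[6,8) x cols[12,16) = 2x4
Op 5 fold_up: fold axis h@7; visible region now rows[6,7) x cols[12,16) = 1x4
Op 6 cut(0, 0): punch at orig (6,12); cuts so far [(6, 12)]; region rows[6,7) x cols[12,16) = 1x4
Unfold 1 (reflect across h@7): 2 holes -> [(6, 12), (7, 12)]
Unfold 2 (reflect across h@6): 4 holes -> [(4, 12), (5, 12), (6, 12), (7, 12)]
Unfold 3 (reflect across v@12): 8 holes -> [(4, 11), (4, 12), (5, 11), (5, 12), (6, 11), (6, 12), (7, 11), (7, 12)]
Unfold 4 (reflect across h@4): 16 holes -> [(0, 11), (0, 12), (1, 11), (1, 12), (2, 11), (2, 12), (3, 11), (3, 12), (4, 11), (4, 12), (5, 11), (5, 12), (6, 11), (6, 12), (7, 11), (7, 12)]
Unfold 5 (reflect across v@8): 32 holes -> [(0, 3), (0, 4), (0, 11), (0, 12), (1, 3), (1, 4), (1, 11), (1, 12), (2, 3), (2, 4), (2, 11), (2, 12), (3, 3), (3, 4), (3, 11), (3, 12), (4, 3), (4, 4), (4, 11), (4, 12), (5, 3), (5, 4), (5, 11), (5, 12), (6, 3), (6, 4), (6, 11), (6, 12), (7, 3), (7, 4), (7, 11), (7, 12)]
Holes: [(0, 3), (0, 4), (0, 11), (0, 12), (1, 3), (1, 4), (1, 11), (1, 12), (2, 3), (2, 4), (2, 11), (2, 12), (3, 3), (3, 4), (3, 11), (3, 12), (4, 3), (4, 4), (4, 11), (4, 12), (5, 3), (5, 4), (5, 11), (5, 12), (6, 3), (6, 4), (6, 11), (6, 12), (7, 3), (7, 4), (7, 11), (7, 12)]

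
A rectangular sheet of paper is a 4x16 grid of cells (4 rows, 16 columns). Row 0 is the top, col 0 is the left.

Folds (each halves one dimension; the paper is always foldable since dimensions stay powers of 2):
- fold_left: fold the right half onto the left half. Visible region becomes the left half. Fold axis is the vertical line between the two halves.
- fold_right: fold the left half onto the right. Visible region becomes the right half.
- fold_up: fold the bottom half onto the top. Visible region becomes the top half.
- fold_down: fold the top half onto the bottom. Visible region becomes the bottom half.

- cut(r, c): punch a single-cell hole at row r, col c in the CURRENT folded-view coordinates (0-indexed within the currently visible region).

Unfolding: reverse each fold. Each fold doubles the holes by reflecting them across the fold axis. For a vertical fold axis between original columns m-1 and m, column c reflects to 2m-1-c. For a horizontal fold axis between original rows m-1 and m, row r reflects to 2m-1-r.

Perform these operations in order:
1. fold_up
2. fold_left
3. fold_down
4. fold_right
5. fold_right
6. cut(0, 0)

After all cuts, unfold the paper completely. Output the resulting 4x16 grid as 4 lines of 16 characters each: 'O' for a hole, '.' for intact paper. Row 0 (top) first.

Answer: .OO..OO..OO..OO.
.OO..OO..OO..OO.
.OO..OO..OO..OO.
.OO..OO..OO..OO.

Derivation:
Op 1 fold_up: fold axis h@2; visible region now rows[0,2) x cols[0,16) = 2x16
Op 2 fold_left: fold axis v@8; visible region now rows[0,2) x cols[0,8) = 2x8
Op 3 fold_down: fold axis h@1; visible region now rows[1,2) x cols[0,8) = 1x8
Op 4 fold_right: fold axis v@4; visible region now rows[1,2) x cols[4,8) = 1x4
Op 5 fold_right: fold axis v@6; visible region now rows[1,2) x cols[6,8) = 1x2
Op 6 cut(0, 0): punch at orig (1,6); cuts so far [(1, 6)]; region rows[1,2) x cols[6,8) = 1x2
Unfold 1 (reflect across v@6): 2 holes -> [(1, 5), (1, 6)]
Unfold 2 (reflect across v@4): 4 holes -> [(1, 1), (1, 2), (1, 5), (1, 6)]
Unfold 3 (reflect across h@1): 8 holes -> [(0, 1), (0, 2), (0, 5), (0, 6), (1, 1), (1, 2), (1, 5), (1, 6)]
Unfold 4 (reflect across v@8): 16 holes -> [(0, 1), (0, 2), (0, 5), (0, 6), (0, 9), (0, 10), (0, 13), (0, 14), (1, 1), (1, 2), (1, 5), (1, 6), (1, 9), (1, 10), (1, 13), (1, 14)]
Unfold 5 (reflect across h@2): 32 holes -> [(0, 1), (0, 2), (0, 5), (0, 6), (0, 9), (0, 10), (0, 13), (0, 14), (1, 1), (1, 2), (1, 5), (1, 6), (1, 9), (1, 10), (1, 13), (1, 14), (2, 1), (2, 2), (2, 5), (2, 6), (2, 9), (2, 10), (2, 13), (2, 14), (3, 1), (3, 2), (3, 5), (3, 6), (3, 9), (3, 10), (3, 13), (3, 14)]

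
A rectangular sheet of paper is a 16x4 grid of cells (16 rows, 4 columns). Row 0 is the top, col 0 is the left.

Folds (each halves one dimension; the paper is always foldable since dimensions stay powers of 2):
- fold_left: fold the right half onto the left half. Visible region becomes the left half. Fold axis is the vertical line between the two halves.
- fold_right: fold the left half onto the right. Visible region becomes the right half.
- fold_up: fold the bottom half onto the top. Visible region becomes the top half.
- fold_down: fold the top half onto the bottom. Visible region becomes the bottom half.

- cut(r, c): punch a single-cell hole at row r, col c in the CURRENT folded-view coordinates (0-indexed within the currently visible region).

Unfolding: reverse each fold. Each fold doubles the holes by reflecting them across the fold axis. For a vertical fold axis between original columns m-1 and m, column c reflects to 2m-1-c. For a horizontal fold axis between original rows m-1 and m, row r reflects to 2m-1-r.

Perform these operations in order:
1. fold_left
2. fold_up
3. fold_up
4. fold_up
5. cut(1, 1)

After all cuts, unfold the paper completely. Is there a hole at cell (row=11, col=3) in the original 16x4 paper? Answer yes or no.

Op 1 fold_left: fold axis v@2; visible region now rows[0,16) x cols[0,2) = 16x2
Op 2 fold_up: fold axis h@8; visible region now rows[0,8) x cols[0,2) = 8x2
Op 3 fold_up: fold axis h@4; visible region now rows[0,4) x cols[0,2) = 4x2
Op 4 fold_up: fold axis h@2; visible region now rows[0,2) x cols[0,2) = 2x2
Op 5 cut(1, 1): punch at orig (1,1); cuts so far [(1, 1)]; region rows[0,2) x cols[0,2) = 2x2
Unfold 1 (reflect across h@2): 2 holes -> [(1, 1), (2, 1)]
Unfold 2 (reflect across h@4): 4 holes -> [(1, 1), (2, 1), (5, 1), (6, 1)]
Unfold 3 (reflect across h@8): 8 holes -> [(1, 1), (2, 1), (5, 1), (6, 1), (9, 1), (10, 1), (13, 1), (14, 1)]
Unfold 4 (reflect across v@2): 16 holes -> [(1, 1), (1, 2), (2, 1), (2, 2), (5, 1), (5, 2), (6, 1), (6, 2), (9, 1), (9, 2), (10, 1), (10, 2), (13, 1), (13, 2), (14, 1), (14, 2)]
Holes: [(1, 1), (1, 2), (2, 1), (2, 2), (5, 1), (5, 2), (6, 1), (6, 2), (9, 1), (9, 2), (10, 1), (10, 2), (13, 1), (13, 2), (14, 1), (14, 2)]

Answer: no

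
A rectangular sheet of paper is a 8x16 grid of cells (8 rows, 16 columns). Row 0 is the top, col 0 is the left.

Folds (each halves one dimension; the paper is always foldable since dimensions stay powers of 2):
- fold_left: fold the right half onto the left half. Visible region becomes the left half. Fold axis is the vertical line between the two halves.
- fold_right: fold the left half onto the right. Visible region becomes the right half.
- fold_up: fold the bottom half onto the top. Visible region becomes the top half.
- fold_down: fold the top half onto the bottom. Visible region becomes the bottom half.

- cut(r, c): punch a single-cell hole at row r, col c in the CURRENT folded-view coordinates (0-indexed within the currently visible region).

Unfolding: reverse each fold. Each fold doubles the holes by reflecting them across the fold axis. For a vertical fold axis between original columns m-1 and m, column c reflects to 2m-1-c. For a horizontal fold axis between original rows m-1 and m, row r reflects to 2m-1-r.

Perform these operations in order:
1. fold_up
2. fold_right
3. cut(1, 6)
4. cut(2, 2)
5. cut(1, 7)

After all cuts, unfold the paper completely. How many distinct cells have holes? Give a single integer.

Op 1 fold_up: fold axis h@4; visible region now rows[0,4) x cols[0,16) = 4x16
Op 2 fold_right: fold axis v@8; visible region now rows[0,4) x cols[8,16) = 4x8
Op 3 cut(1, 6): punch at orig (1,14); cuts so far [(1, 14)]; region rows[0,4) x cols[8,16) = 4x8
Op 4 cut(2, 2): punch at orig (2,10); cuts so far [(1, 14), (2, 10)]; region rows[0,4) x cols[8,16) = 4x8
Op 5 cut(1, 7): punch at orig (1,15); cuts so far [(1, 14), (1, 15), (2, 10)]; region rows[0,4) x cols[8,16) = 4x8
Unfold 1 (reflect across v@8): 6 holes -> [(1, 0), (1, 1), (1, 14), (1, 15), (2, 5), (2, 10)]
Unfold 2 (reflect across h@4): 12 holes -> [(1, 0), (1, 1), (1, 14), (1, 15), (2, 5), (2, 10), (5, 5), (5, 10), (6, 0), (6, 1), (6, 14), (6, 15)]

Answer: 12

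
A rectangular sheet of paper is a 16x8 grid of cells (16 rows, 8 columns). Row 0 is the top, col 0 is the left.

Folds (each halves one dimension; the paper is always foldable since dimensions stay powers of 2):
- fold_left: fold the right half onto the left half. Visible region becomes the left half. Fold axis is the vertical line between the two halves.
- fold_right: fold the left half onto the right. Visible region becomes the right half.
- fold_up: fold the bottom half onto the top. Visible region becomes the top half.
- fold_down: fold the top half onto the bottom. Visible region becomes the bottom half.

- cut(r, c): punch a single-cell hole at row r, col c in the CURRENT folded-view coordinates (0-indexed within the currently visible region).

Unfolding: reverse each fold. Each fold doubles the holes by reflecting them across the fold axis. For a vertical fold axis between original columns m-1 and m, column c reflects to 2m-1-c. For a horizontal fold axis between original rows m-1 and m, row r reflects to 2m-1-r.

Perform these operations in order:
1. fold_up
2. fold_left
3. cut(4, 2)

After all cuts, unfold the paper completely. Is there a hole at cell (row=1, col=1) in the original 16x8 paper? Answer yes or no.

Answer: no

Derivation:
Op 1 fold_up: fold axis h@8; visible region now rows[0,8) x cols[0,8) = 8x8
Op 2 fold_left: fold axis v@4; visible region now rows[0,8) x cols[0,4) = 8x4
Op 3 cut(4, 2): punch at orig (4,2); cuts so far [(4, 2)]; region rows[0,8) x cols[0,4) = 8x4
Unfold 1 (reflect across v@4): 2 holes -> [(4, 2), (4, 5)]
Unfold 2 (reflect across h@8): 4 holes -> [(4, 2), (4, 5), (11, 2), (11, 5)]
Holes: [(4, 2), (4, 5), (11, 2), (11, 5)]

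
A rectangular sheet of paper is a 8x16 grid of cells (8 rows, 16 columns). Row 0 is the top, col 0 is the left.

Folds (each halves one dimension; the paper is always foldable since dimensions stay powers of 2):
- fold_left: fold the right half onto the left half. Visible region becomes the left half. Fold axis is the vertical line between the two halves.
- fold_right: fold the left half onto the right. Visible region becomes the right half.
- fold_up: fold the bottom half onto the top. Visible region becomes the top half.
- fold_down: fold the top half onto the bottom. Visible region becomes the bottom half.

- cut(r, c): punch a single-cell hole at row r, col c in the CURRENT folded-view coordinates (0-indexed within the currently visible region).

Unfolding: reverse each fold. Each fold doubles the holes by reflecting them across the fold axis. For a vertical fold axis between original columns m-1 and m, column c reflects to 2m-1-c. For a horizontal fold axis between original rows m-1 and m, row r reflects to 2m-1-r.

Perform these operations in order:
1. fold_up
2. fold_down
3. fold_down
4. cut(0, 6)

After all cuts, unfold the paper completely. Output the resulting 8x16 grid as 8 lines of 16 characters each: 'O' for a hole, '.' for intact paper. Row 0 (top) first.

Answer: ......O.........
......O.........
......O.........
......O.........
......O.........
......O.........
......O.........
......O.........

Derivation:
Op 1 fold_up: fold axis h@4; visible region now rows[0,4) x cols[0,16) = 4x16
Op 2 fold_down: fold axis h@2; visible region now rows[2,4) x cols[0,16) = 2x16
Op 3 fold_down: fold axis h@3; visible region now rows[3,4) x cols[0,16) = 1x16
Op 4 cut(0, 6): punch at orig (3,6); cuts so far [(3, 6)]; region rows[3,4) x cols[0,16) = 1x16
Unfold 1 (reflect across h@3): 2 holes -> [(2, 6), (3, 6)]
Unfold 2 (reflect across h@2): 4 holes -> [(0, 6), (1, 6), (2, 6), (3, 6)]
Unfold 3 (reflect across h@4): 8 holes -> [(0, 6), (1, 6), (2, 6), (3, 6), (4, 6), (5, 6), (6, 6), (7, 6)]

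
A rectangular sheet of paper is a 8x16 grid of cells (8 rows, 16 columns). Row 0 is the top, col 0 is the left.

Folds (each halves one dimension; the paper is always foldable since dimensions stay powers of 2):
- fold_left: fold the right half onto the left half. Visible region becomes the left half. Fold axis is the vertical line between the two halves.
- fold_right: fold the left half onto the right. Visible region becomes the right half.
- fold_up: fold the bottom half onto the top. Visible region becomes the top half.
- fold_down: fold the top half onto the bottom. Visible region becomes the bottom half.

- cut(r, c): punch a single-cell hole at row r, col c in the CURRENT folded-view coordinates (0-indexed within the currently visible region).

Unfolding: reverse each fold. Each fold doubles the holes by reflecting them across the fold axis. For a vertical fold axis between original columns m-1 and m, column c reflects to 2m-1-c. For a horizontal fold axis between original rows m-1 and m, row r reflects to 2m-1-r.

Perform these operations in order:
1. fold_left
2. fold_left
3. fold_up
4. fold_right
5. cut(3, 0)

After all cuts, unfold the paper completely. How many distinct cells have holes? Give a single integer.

Op 1 fold_left: fold axis v@8; visible region now rows[0,8) x cols[0,8) = 8x8
Op 2 fold_left: fold axis v@4; visible region now rows[0,8) x cols[0,4) = 8x4
Op 3 fold_up: fold axis h@4; visible region now rows[0,4) x cols[0,4) = 4x4
Op 4 fold_right: fold axis v@2; visible region now rows[0,4) x cols[2,4) = 4x2
Op 5 cut(3, 0): punch at orig (3,2); cuts so far [(3, 2)]; region rows[0,4) x cols[2,4) = 4x2
Unfold 1 (reflect across v@2): 2 holes -> [(3, 1), (3, 2)]
Unfold 2 (reflect across h@4): 4 holes -> [(3, 1), (3, 2), (4, 1), (4, 2)]
Unfold 3 (reflect across v@4): 8 holes -> [(3, 1), (3, 2), (3, 5), (3, 6), (4, 1), (4, 2), (4, 5), (4, 6)]
Unfold 4 (reflect across v@8): 16 holes -> [(3, 1), (3, 2), (3, 5), (3, 6), (3, 9), (3, 10), (3, 13), (3, 14), (4, 1), (4, 2), (4, 5), (4, 6), (4, 9), (4, 10), (4, 13), (4, 14)]

Answer: 16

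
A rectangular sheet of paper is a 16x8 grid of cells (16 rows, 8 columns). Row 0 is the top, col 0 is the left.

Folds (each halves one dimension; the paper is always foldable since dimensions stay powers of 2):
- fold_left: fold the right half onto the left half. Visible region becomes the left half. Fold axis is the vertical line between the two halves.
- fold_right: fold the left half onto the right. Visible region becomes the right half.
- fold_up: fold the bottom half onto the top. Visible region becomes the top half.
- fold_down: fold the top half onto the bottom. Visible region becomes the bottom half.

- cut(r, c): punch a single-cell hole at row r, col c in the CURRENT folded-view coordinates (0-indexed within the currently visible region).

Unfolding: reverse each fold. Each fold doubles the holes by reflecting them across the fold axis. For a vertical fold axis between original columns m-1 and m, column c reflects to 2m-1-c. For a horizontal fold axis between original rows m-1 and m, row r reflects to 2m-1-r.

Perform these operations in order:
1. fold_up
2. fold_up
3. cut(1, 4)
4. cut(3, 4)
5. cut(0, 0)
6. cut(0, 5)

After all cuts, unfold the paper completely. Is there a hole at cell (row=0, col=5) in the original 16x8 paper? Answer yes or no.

Op 1 fold_up: fold axis h@8; visible region now rows[0,8) x cols[0,8) = 8x8
Op 2 fold_up: fold axis h@4; visible region now rows[0,4) x cols[0,8) = 4x8
Op 3 cut(1, 4): punch at orig (1,4); cuts so far [(1, 4)]; region rows[0,4) x cols[0,8) = 4x8
Op 4 cut(3, 4): punch at orig (3,4); cuts so far [(1, 4), (3, 4)]; region rows[0,4) x cols[0,8) = 4x8
Op 5 cut(0, 0): punch at orig (0,0); cuts so far [(0, 0), (1, 4), (3, 4)]; region rows[0,4) x cols[0,8) = 4x8
Op 6 cut(0, 5): punch at orig (0,5); cuts so far [(0, 0), (0, 5), (1, 4), (3, 4)]; region rows[0,4) x cols[0,8) = 4x8
Unfold 1 (reflect across h@4): 8 holes -> [(0, 0), (0, 5), (1, 4), (3, 4), (4, 4), (6, 4), (7, 0), (7, 5)]
Unfold 2 (reflect across h@8): 16 holes -> [(0, 0), (0, 5), (1, 4), (3, 4), (4, 4), (6, 4), (7, 0), (7, 5), (8, 0), (8, 5), (9, 4), (11, 4), (12, 4), (14, 4), (15, 0), (15, 5)]
Holes: [(0, 0), (0, 5), (1, 4), (3, 4), (4, 4), (6, 4), (7, 0), (7, 5), (8, 0), (8, 5), (9, 4), (11, 4), (12, 4), (14, 4), (15, 0), (15, 5)]

Answer: yes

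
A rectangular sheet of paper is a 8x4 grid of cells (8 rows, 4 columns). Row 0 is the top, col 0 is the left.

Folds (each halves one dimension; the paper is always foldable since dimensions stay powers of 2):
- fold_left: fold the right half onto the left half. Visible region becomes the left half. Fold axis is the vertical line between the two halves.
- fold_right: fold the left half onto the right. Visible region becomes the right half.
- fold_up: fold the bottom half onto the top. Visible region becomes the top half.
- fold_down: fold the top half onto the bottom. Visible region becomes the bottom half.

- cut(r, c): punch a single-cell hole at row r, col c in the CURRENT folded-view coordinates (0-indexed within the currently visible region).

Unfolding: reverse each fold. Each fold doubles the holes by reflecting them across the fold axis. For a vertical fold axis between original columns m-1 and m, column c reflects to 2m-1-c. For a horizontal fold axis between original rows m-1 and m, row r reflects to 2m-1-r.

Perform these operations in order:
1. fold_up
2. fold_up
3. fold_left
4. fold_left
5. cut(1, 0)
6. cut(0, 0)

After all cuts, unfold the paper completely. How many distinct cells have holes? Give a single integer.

Answer: 32

Derivation:
Op 1 fold_up: fold axis h@4; visible region now rows[0,4) x cols[0,4) = 4x4
Op 2 fold_up: fold axis h@2; visible region now rows[0,2) x cols[0,4) = 2x4
Op 3 fold_left: fold axis v@2; visible region now rows[0,2) x cols[0,2) = 2x2
Op 4 fold_left: fold axis v@1; visible region now rows[0,2) x cols[0,1) = 2x1
Op 5 cut(1, 0): punch at orig (1,0); cuts so far [(1, 0)]; region rows[0,2) x cols[0,1) = 2x1
Op 6 cut(0, 0): punch at orig (0,0); cuts so far [(0, 0), (1, 0)]; region rows[0,2) x cols[0,1) = 2x1
Unfold 1 (reflect across v@1): 4 holes -> [(0, 0), (0, 1), (1, 0), (1, 1)]
Unfold 2 (reflect across v@2): 8 holes -> [(0, 0), (0, 1), (0, 2), (0, 3), (1, 0), (1, 1), (1, 2), (1, 3)]
Unfold 3 (reflect across h@2): 16 holes -> [(0, 0), (0, 1), (0, 2), (0, 3), (1, 0), (1, 1), (1, 2), (1, 3), (2, 0), (2, 1), (2, 2), (2, 3), (3, 0), (3, 1), (3, 2), (3, 3)]
Unfold 4 (reflect across h@4): 32 holes -> [(0, 0), (0, 1), (0, 2), (0, 3), (1, 0), (1, 1), (1, 2), (1, 3), (2, 0), (2, 1), (2, 2), (2, 3), (3, 0), (3, 1), (3, 2), (3, 3), (4, 0), (4, 1), (4, 2), (4, 3), (5, 0), (5, 1), (5, 2), (5, 3), (6, 0), (6, 1), (6, 2), (6, 3), (7, 0), (7, 1), (7, 2), (7, 3)]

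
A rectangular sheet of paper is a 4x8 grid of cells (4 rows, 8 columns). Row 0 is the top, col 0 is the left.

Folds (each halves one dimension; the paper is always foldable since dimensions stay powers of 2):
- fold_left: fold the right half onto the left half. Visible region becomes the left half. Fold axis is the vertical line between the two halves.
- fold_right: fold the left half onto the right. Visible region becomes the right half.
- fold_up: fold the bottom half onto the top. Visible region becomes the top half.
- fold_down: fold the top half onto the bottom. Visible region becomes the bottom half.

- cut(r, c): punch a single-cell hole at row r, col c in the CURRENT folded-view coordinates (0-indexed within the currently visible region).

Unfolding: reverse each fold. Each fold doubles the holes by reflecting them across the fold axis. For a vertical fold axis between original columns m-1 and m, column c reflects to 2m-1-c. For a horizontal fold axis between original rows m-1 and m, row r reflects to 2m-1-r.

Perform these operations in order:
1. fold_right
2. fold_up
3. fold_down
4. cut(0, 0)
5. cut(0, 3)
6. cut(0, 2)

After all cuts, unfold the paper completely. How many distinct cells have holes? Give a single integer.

Answer: 24

Derivation:
Op 1 fold_right: fold axis v@4; visible region now rows[0,4) x cols[4,8) = 4x4
Op 2 fold_up: fold axis h@2; visible region now rows[0,2) x cols[4,8) = 2x4
Op 3 fold_down: fold axis h@1; visible region now rows[1,2) x cols[4,8) = 1x4
Op 4 cut(0, 0): punch at orig (1,4); cuts so far [(1, 4)]; region rows[1,2) x cols[4,8) = 1x4
Op 5 cut(0, 3): punch at orig (1,7); cuts so far [(1, 4), (1, 7)]; region rows[1,2) x cols[4,8) = 1x4
Op 6 cut(0, 2): punch at orig (1,6); cuts so far [(1, 4), (1, 6), (1, 7)]; region rows[1,2) x cols[4,8) = 1x4
Unfold 1 (reflect across h@1): 6 holes -> [(0, 4), (0, 6), (0, 7), (1, 4), (1, 6), (1, 7)]
Unfold 2 (reflect across h@2): 12 holes -> [(0, 4), (0, 6), (0, 7), (1, 4), (1, 6), (1, 7), (2, 4), (2, 6), (2, 7), (3, 4), (3, 6), (3, 7)]
Unfold 3 (reflect across v@4): 24 holes -> [(0, 0), (0, 1), (0, 3), (0, 4), (0, 6), (0, 7), (1, 0), (1, 1), (1, 3), (1, 4), (1, 6), (1, 7), (2, 0), (2, 1), (2, 3), (2, 4), (2, 6), (2, 7), (3, 0), (3, 1), (3, 3), (3, 4), (3, 6), (3, 7)]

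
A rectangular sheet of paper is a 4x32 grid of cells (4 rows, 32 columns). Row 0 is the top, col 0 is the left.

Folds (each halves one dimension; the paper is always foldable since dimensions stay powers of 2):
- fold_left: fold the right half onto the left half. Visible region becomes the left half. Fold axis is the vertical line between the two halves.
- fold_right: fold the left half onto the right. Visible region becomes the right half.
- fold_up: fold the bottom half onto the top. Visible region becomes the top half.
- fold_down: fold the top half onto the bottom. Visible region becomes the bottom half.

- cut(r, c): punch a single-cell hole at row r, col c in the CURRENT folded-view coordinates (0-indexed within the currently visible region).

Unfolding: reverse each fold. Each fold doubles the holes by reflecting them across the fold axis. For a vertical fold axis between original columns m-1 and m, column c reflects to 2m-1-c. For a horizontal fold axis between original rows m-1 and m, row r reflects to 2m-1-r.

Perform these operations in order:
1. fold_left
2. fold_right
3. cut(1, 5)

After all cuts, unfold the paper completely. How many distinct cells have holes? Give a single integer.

Op 1 fold_left: fold axis v@16; visible region now rows[0,4) x cols[0,16) = 4x16
Op 2 fold_right: fold axis v@8; visible region now rows[0,4) x cols[8,16) = 4x8
Op 3 cut(1, 5): punch at orig (1,13); cuts so far [(1, 13)]; region rows[0,4) x cols[8,16) = 4x8
Unfold 1 (reflect across v@8): 2 holes -> [(1, 2), (1, 13)]
Unfold 2 (reflect across v@16): 4 holes -> [(1, 2), (1, 13), (1, 18), (1, 29)]

Answer: 4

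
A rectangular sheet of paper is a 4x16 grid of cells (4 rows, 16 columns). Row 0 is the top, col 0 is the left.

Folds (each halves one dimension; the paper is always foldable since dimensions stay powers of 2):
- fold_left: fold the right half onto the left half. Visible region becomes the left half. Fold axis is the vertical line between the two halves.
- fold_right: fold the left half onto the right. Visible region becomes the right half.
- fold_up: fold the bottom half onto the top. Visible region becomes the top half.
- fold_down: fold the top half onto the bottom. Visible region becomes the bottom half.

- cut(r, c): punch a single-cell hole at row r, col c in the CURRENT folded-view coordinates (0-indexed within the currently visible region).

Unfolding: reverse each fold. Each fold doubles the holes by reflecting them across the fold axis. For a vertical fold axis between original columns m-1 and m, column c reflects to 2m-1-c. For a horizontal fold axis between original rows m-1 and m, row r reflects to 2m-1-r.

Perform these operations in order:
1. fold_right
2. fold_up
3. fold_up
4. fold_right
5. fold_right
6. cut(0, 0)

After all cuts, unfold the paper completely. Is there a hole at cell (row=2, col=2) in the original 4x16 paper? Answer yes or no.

Op 1 fold_right: fold axis v@8; visible region now rows[0,4) x cols[8,16) = 4x8
Op 2 fold_up: fold axis h@2; visible region now rows[0,2) x cols[8,16) = 2x8
Op 3 fold_up: fold axis h@1; visible region now rows[0,1) x cols[8,16) = 1x8
Op 4 fold_right: fold axis v@12; visible region now rows[0,1) x cols[12,16) = 1x4
Op 5 fold_right: fold axis v@14; visible region now rows[0,1) x cols[14,16) = 1x2
Op 6 cut(0, 0): punch at orig (0,14); cuts so far [(0, 14)]; region rows[0,1) x cols[14,16) = 1x2
Unfold 1 (reflect across v@14): 2 holes -> [(0, 13), (0, 14)]
Unfold 2 (reflect across v@12): 4 holes -> [(0, 9), (0, 10), (0, 13), (0, 14)]
Unfold 3 (reflect across h@1): 8 holes -> [(0, 9), (0, 10), (0, 13), (0, 14), (1, 9), (1, 10), (1, 13), (1, 14)]
Unfold 4 (reflect across h@2): 16 holes -> [(0, 9), (0, 10), (0, 13), (0, 14), (1, 9), (1, 10), (1, 13), (1, 14), (2, 9), (2, 10), (2, 13), (2, 14), (3, 9), (3, 10), (3, 13), (3, 14)]
Unfold 5 (reflect across v@8): 32 holes -> [(0, 1), (0, 2), (0, 5), (0, 6), (0, 9), (0, 10), (0, 13), (0, 14), (1, 1), (1, 2), (1, 5), (1, 6), (1, 9), (1, 10), (1, 13), (1, 14), (2, 1), (2, 2), (2, 5), (2, 6), (2, 9), (2, 10), (2, 13), (2, 14), (3, 1), (3, 2), (3, 5), (3, 6), (3, 9), (3, 10), (3, 13), (3, 14)]
Holes: [(0, 1), (0, 2), (0, 5), (0, 6), (0, 9), (0, 10), (0, 13), (0, 14), (1, 1), (1, 2), (1, 5), (1, 6), (1, 9), (1, 10), (1, 13), (1, 14), (2, 1), (2, 2), (2, 5), (2, 6), (2, 9), (2, 10), (2, 13), (2, 14), (3, 1), (3, 2), (3, 5), (3, 6), (3, 9), (3, 10), (3, 13), (3, 14)]

Answer: yes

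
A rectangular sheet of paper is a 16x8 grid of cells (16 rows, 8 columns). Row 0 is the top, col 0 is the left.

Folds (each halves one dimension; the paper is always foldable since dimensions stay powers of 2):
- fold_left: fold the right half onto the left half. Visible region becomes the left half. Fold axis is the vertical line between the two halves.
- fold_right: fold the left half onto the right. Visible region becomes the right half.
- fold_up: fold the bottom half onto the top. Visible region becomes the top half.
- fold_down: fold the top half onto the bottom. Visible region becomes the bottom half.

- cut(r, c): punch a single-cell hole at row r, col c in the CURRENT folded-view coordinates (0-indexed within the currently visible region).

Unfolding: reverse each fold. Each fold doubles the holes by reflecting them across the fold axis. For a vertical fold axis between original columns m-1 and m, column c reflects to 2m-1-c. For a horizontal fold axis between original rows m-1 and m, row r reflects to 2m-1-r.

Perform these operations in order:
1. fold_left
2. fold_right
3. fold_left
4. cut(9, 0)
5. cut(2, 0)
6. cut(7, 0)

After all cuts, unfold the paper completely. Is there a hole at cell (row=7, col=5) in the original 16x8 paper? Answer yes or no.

Answer: yes

Derivation:
Op 1 fold_left: fold axis v@4; visible region now rows[0,16) x cols[0,4) = 16x4
Op 2 fold_right: fold axis v@2; visible region now rows[0,16) x cols[2,4) = 16x2
Op 3 fold_left: fold axis v@3; visible region now rows[0,16) x cols[2,3) = 16x1
Op 4 cut(9, 0): punch at orig (9,2); cuts so far [(9, 2)]; region rows[0,16) x cols[2,3) = 16x1
Op 5 cut(2, 0): punch at orig (2,2); cuts so far [(2, 2), (9, 2)]; region rows[0,16) x cols[2,3) = 16x1
Op 6 cut(7, 0): punch at orig (7,2); cuts so far [(2, 2), (7, 2), (9, 2)]; region rows[0,16) x cols[2,3) = 16x1
Unfold 1 (reflect across v@3): 6 holes -> [(2, 2), (2, 3), (7, 2), (7, 3), (9, 2), (9, 3)]
Unfold 2 (reflect across v@2): 12 holes -> [(2, 0), (2, 1), (2, 2), (2, 3), (7, 0), (7, 1), (7, 2), (7, 3), (9, 0), (9, 1), (9, 2), (9, 3)]
Unfold 3 (reflect across v@4): 24 holes -> [(2, 0), (2, 1), (2, 2), (2, 3), (2, 4), (2, 5), (2, 6), (2, 7), (7, 0), (7, 1), (7, 2), (7, 3), (7, 4), (7, 5), (7, 6), (7, 7), (9, 0), (9, 1), (9, 2), (9, 3), (9, 4), (9, 5), (9, 6), (9, 7)]
Holes: [(2, 0), (2, 1), (2, 2), (2, 3), (2, 4), (2, 5), (2, 6), (2, 7), (7, 0), (7, 1), (7, 2), (7, 3), (7, 4), (7, 5), (7, 6), (7, 7), (9, 0), (9, 1), (9, 2), (9, 3), (9, 4), (9, 5), (9, 6), (9, 7)]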